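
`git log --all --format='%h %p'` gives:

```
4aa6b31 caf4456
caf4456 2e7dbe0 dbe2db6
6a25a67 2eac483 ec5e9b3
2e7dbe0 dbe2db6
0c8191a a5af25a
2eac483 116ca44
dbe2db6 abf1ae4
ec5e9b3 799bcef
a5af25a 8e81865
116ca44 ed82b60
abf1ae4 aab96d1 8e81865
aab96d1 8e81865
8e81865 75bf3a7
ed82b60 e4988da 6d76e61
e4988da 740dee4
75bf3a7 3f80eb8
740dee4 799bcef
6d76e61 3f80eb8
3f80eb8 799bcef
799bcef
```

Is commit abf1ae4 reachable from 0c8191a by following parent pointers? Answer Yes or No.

No

Ancestors of 0c8191a: {0c8191a, 3f80eb8, 75bf3a7, 799bcef, 8e81865, a5af25a}.
abf1ae4 is not in that set, so it is not an ancestor of 0c8191a.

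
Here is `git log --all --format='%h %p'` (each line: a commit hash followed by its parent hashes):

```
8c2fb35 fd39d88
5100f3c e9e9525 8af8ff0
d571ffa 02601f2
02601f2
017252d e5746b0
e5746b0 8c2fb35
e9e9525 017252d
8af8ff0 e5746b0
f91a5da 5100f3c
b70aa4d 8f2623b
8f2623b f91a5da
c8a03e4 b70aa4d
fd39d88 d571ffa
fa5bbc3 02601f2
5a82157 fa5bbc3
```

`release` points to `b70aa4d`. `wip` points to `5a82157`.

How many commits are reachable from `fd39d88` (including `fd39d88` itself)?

3

Walking parent pointers from fd39d88: reachable set = {02601f2, d571ffa, fd39d88}.
That is 3 commits.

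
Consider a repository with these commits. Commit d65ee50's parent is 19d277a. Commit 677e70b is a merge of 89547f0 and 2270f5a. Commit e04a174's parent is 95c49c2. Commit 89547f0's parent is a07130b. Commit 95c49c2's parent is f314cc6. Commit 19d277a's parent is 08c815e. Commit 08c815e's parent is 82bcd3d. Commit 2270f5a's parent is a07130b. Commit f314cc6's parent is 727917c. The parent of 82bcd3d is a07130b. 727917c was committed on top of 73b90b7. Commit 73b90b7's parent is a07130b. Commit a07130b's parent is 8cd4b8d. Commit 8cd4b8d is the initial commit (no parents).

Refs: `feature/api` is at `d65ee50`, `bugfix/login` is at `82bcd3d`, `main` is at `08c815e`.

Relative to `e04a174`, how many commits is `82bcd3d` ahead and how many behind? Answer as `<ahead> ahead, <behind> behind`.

Reachable from 82bcd3d: {82bcd3d, 8cd4b8d, a07130b}.
Reachable from e04a174: {727917c, 73b90b7, 8cd4b8d, 95c49c2, a07130b, e04a174, f314cc6}.
Only in 82bcd3d's history (ahead): {82bcd3d} — 1.
Only in e04a174's history (behind): {727917c, 73b90b7, 95c49c2, e04a174, f314cc6} — 5.

1 ahead, 5 behind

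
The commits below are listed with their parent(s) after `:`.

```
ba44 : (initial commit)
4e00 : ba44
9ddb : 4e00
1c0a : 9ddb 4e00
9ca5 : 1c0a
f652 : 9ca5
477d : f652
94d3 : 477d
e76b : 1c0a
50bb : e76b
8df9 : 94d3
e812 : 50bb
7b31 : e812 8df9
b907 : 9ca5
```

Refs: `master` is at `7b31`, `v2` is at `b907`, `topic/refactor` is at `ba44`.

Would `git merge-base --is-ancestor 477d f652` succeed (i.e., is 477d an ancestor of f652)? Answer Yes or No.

No

Ancestors of f652: {1c0a, 4e00, 9ca5, 9ddb, ba44, f652}.
477d is not in that set, so it is not an ancestor of f652.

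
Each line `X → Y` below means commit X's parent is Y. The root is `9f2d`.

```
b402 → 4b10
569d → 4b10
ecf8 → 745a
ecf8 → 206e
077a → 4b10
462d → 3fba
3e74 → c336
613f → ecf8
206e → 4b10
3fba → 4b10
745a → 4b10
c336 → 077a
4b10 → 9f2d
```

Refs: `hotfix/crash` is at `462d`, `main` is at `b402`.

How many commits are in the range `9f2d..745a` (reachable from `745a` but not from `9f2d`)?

Reachable from 745a: {4b10, 745a, 9f2d}.
Reachable from 9f2d: {9f2d}.
In 745a's history but not 9f2d's: {4b10, 745a} — 2 commits.

2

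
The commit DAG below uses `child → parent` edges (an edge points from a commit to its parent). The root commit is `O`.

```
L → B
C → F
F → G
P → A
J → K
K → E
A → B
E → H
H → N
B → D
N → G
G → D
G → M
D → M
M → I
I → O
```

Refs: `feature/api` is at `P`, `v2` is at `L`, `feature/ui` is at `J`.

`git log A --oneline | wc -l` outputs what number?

Walking parent pointers from A: reachable set = {A, B, D, I, M, O}.
That is 6 commits.

6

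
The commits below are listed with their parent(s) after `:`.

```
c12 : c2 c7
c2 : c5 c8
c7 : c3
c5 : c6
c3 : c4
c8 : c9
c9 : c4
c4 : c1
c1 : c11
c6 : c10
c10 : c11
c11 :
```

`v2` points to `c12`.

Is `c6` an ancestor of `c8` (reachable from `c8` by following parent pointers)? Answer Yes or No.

Ancestors of c8: {c1, c11, c4, c8, c9}.
c6 is not in that set, so it is not an ancestor of c8.

No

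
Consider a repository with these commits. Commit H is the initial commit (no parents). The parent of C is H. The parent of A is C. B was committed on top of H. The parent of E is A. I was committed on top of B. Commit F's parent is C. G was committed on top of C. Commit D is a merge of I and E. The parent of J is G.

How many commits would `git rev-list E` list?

4

Walking parent pointers from E: reachable set = {A, C, E, H}.
That is 4 commits.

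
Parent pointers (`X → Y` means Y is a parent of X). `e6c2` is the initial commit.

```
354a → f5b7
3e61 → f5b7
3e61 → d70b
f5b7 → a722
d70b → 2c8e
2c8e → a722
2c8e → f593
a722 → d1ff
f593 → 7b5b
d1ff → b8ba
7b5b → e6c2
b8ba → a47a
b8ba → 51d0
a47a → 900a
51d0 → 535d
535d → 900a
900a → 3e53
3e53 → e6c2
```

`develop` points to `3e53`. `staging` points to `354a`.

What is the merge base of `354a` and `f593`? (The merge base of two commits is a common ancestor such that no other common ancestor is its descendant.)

e6c2

Ancestors of 354a: {354a, 3e53, 51d0, 535d, 900a, a47a, a722, b8ba, d1ff, e6c2, f5b7}.
Ancestors of f593: {7b5b, e6c2, f593}.
Common ancestors: {e6c2}.
The only common ancestor is e6c2, so it is the merge base.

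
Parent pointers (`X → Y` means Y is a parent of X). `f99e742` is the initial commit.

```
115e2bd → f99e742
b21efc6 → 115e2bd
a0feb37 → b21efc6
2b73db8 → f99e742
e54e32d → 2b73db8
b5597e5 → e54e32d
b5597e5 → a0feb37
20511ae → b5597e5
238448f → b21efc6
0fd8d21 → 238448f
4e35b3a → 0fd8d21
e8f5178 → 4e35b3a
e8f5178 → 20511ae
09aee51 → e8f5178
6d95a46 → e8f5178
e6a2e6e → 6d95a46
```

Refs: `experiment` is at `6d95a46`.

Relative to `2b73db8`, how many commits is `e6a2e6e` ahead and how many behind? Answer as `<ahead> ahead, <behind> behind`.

Reachable from e6a2e6e: {0fd8d21, 115e2bd, 20511ae, 238448f, 2b73db8, 4e35b3a, 6d95a46, a0feb37, b21efc6, b5597e5, e54e32d, e6a2e6e, e8f5178, f99e742}.
Reachable from 2b73db8: {2b73db8, f99e742}.
Only in e6a2e6e's history (ahead): {0fd8d21, 115e2bd, 20511ae, 238448f, 4e35b3a, 6d95a46, a0feb37, b21efc6, b5597e5, e54e32d, e6a2e6e, e8f5178} — 12.
Only in 2b73db8's history (behind): {} — 0.

12 ahead, 0 behind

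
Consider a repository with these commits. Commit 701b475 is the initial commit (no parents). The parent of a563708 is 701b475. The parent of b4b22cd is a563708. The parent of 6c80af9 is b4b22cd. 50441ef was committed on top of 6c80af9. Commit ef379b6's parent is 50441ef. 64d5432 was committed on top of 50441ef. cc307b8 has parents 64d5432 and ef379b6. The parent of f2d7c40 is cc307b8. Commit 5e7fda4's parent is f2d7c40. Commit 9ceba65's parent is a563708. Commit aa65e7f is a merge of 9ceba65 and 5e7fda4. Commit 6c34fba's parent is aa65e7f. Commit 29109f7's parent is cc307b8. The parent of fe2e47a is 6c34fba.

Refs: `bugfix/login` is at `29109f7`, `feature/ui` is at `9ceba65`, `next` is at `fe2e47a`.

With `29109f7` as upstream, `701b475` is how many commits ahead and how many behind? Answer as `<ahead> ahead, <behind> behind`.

Reachable from 701b475: {701b475}.
Reachable from 29109f7: {29109f7, 50441ef, 64d5432, 6c80af9, 701b475, a563708, b4b22cd, cc307b8, ef379b6}.
Only in 701b475's history (ahead): {} — 0.
Only in 29109f7's history (behind): {29109f7, 50441ef, 64d5432, 6c80af9, a563708, b4b22cd, cc307b8, ef379b6} — 8.

0 ahead, 8 behind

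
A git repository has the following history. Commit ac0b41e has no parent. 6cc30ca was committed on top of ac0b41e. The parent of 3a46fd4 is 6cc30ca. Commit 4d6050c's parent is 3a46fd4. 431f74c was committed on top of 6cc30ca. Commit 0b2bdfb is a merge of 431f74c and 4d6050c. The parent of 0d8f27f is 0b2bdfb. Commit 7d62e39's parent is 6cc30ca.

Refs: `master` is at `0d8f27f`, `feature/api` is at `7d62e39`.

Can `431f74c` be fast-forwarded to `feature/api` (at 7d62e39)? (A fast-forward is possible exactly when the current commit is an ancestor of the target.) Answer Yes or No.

A fast-forward from 431f74c to 7d62e39 is possible iff 431f74c is an ancestor of 7d62e39.
Ancestors of 7d62e39: {6cc30ca, 7d62e39, ac0b41e}.
431f74c is not among them, so fast-forward is not possible.

No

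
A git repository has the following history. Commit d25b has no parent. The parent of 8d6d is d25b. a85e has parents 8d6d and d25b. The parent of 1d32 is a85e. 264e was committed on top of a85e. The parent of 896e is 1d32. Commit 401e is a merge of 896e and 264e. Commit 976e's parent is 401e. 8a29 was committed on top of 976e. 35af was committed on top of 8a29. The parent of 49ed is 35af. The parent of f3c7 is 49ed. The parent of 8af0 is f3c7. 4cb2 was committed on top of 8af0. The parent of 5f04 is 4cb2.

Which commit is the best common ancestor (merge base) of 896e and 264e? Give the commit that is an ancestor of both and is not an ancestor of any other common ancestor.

a85e

Ancestors of 896e: {1d32, 896e, 8d6d, a85e, d25b}.
Ancestors of 264e: {264e, 8d6d, a85e, d25b}.
Common ancestors: {8d6d, a85e, d25b}.
Among these, a85e is not an ancestor of any other common ancestor — it is the merge base.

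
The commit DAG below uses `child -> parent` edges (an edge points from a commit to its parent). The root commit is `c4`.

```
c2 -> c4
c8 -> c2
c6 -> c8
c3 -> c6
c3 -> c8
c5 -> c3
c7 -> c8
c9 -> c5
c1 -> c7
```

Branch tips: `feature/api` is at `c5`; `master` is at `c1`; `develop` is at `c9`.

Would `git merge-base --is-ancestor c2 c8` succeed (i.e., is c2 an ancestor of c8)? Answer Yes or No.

Ancestors of c8 (commits reachable by following parents): {c2, c4, c8}.
c2 is in that set, so it is an ancestor of c8.

Yes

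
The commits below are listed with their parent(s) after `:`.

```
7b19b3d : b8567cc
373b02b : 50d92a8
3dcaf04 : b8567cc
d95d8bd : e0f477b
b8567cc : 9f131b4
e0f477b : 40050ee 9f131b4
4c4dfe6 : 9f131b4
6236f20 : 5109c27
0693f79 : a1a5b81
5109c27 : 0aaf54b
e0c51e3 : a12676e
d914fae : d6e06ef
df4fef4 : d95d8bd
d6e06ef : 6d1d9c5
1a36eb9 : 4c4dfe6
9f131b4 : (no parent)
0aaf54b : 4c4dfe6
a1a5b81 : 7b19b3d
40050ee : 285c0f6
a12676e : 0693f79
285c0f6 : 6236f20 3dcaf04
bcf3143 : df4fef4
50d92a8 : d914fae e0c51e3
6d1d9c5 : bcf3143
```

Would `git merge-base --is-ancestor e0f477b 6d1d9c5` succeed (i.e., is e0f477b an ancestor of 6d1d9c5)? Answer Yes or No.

Yes

Ancestors of 6d1d9c5 (commits reachable by following parents): {0aaf54b, 285c0f6, 3dcaf04, 40050ee, 4c4dfe6, 5109c27, 6236f20, 6d1d9c5, 9f131b4, b8567cc, bcf3143, d95d8bd, df4fef4, e0f477b}.
e0f477b is in that set, so it is an ancestor of 6d1d9c5.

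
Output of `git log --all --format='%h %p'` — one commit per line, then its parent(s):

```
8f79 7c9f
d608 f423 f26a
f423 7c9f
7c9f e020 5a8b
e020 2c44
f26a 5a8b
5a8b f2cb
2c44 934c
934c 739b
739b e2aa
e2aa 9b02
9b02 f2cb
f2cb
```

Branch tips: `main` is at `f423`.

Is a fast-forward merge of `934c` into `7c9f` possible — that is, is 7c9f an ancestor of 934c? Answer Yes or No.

No

A fast-forward from 7c9f to 934c is possible iff 7c9f is an ancestor of 934c.
Ancestors of 934c: {739b, 934c, 9b02, e2aa, f2cb}.
7c9f is not among them, so fast-forward is not possible.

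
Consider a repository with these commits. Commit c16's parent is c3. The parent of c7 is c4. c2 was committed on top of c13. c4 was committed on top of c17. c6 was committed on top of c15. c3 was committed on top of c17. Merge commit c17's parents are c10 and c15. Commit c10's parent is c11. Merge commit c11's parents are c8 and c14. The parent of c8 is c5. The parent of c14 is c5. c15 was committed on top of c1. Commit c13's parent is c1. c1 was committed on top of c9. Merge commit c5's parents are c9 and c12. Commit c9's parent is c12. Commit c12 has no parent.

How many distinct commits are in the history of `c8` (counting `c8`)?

4

Walking parent pointers from c8: reachable set = {c12, c5, c8, c9}.
That is 4 commits.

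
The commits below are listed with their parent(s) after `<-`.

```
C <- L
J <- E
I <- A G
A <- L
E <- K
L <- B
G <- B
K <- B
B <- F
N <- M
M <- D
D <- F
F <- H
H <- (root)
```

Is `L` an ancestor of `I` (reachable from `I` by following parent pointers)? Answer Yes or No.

Ancestors of I (commits reachable by following parents): {A, B, F, G, H, I, L}.
L is in that set, so it is an ancestor of I.

Yes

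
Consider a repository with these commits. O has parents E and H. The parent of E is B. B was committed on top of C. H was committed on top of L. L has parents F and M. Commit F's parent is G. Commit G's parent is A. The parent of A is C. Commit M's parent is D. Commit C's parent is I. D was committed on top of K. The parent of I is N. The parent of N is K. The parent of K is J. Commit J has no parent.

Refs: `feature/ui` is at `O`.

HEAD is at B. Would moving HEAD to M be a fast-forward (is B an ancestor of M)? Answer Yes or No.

A fast-forward from B to M is possible iff B is an ancestor of M.
Ancestors of M: {D, J, K, M}.
B is not among them, so fast-forward is not possible.

No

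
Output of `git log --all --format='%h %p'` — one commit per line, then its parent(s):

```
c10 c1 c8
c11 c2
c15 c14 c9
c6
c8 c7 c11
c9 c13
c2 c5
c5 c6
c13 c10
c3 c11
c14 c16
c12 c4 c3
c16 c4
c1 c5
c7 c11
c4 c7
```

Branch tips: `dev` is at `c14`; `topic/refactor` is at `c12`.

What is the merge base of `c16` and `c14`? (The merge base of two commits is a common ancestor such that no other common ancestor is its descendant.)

Ancestors of c16: {c11, c16, c2, c4, c5, c6, c7}.
Ancestors of c14: {c11, c14, c16, c2, c4, c5, c6, c7}.
Common ancestors: {c11, c16, c2, c4, c5, c6, c7}.
Among these, c16 is not an ancestor of any other common ancestor — it is the merge base.

c16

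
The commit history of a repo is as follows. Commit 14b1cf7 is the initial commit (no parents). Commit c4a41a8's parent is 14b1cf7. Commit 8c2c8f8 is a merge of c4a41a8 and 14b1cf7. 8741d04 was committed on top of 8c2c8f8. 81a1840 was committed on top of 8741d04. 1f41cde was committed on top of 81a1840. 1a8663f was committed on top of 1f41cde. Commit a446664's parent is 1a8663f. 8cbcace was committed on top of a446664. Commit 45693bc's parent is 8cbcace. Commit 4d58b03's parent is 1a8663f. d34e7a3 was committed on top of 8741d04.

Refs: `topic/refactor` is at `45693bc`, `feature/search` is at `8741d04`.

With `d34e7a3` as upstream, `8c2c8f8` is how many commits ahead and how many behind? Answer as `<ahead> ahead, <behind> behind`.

Reachable from 8c2c8f8: {14b1cf7, 8c2c8f8, c4a41a8}.
Reachable from d34e7a3: {14b1cf7, 8741d04, 8c2c8f8, c4a41a8, d34e7a3}.
Only in 8c2c8f8's history (ahead): {} — 0.
Only in d34e7a3's history (behind): {8741d04, d34e7a3} — 2.

0 ahead, 2 behind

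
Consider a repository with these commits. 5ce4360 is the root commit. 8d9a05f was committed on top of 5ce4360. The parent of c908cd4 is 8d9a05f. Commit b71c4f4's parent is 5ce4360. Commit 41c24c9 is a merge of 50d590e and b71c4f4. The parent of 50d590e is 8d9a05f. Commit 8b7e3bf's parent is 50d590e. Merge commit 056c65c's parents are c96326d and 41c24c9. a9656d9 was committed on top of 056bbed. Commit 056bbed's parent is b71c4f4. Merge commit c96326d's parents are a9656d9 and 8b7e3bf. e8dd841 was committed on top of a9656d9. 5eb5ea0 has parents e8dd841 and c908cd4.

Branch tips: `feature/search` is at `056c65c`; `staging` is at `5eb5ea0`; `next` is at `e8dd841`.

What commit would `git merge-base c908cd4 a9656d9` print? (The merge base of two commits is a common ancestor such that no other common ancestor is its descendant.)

Ancestors of c908cd4: {5ce4360, 8d9a05f, c908cd4}.
Ancestors of a9656d9: {056bbed, 5ce4360, a9656d9, b71c4f4}.
Common ancestors: {5ce4360}.
The only common ancestor is 5ce4360, so it is the merge base.

5ce4360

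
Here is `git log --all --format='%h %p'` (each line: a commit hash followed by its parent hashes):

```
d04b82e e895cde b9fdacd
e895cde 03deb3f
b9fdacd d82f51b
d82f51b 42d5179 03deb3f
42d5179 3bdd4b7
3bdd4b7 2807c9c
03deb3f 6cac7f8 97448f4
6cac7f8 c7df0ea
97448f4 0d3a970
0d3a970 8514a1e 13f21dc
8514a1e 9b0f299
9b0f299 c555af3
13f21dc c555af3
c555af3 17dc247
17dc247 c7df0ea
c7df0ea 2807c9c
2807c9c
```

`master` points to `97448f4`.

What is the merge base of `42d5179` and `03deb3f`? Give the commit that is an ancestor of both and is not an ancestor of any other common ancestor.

2807c9c

Ancestors of 42d5179: {2807c9c, 3bdd4b7, 42d5179}.
Ancestors of 03deb3f: {03deb3f, 0d3a970, 13f21dc, 17dc247, 2807c9c, 6cac7f8, 8514a1e, 97448f4, 9b0f299, c555af3, c7df0ea}.
Common ancestors: {2807c9c}.
The only common ancestor is 2807c9c, so it is the merge base.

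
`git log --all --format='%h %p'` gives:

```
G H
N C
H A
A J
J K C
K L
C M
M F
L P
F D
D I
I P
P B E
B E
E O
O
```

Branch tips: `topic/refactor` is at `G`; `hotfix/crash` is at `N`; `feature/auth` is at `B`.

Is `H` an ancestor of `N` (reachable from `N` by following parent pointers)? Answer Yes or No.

No

Ancestors of N: {B, C, D, E, F, I, M, N, O, P}.
H is not in that set, so it is not an ancestor of N.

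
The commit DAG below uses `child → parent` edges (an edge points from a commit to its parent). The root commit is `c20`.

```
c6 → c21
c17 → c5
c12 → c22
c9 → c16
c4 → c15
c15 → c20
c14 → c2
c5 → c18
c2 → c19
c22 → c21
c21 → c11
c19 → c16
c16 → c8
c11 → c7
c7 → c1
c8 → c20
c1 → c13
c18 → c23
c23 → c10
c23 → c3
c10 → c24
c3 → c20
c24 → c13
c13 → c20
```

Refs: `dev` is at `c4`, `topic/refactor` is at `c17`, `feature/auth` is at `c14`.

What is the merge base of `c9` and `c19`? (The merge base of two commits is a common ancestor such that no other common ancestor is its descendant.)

Ancestors of c9: {c16, c20, c8, c9}.
Ancestors of c19: {c16, c19, c20, c8}.
Common ancestors: {c16, c20, c8}.
Among these, c16 is not an ancestor of any other common ancestor — it is the merge base.

c16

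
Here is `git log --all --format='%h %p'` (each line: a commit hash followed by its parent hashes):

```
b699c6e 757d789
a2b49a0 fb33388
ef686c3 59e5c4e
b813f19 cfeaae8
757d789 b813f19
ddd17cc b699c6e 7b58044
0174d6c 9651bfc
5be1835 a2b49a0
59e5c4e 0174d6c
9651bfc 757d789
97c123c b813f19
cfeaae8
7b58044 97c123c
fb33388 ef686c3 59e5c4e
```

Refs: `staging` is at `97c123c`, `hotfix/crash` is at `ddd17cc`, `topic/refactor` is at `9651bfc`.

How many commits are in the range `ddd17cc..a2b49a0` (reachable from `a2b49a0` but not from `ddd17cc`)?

6

Reachable from a2b49a0: {0174d6c, 59e5c4e, 757d789, 9651bfc, a2b49a0, b813f19, cfeaae8, ef686c3, fb33388}.
Reachable from ddd17cc: {757d789, 7b58044, 97c123c, b699c6e, b813f19, cfeaae8, ddd17cc}.
In a2b49a0's history but not ddd17cc's: {0174d6c, 59e5c4e, 9651bfc, a2b49a0, ef686c3, fb33388} — 6 commits.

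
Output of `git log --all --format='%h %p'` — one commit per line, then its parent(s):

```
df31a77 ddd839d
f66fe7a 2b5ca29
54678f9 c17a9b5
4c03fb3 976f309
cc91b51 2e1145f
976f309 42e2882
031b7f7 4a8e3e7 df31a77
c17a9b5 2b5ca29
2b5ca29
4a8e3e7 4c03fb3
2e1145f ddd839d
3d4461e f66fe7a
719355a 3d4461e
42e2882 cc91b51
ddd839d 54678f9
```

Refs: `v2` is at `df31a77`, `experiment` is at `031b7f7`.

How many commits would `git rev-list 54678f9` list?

Walking parent pointers from 54678f9: reachable set = {2b5ca29, 54678f9, c17a9b5}.
That is 3 commits.

3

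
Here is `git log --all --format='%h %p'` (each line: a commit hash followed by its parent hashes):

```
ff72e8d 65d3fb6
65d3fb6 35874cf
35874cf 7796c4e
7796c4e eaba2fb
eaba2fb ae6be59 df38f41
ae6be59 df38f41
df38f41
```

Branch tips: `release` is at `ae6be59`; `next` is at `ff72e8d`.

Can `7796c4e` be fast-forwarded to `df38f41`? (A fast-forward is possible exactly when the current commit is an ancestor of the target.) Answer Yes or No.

No

A fast-forward from 7796c4e to df38f41 is possible iff 7796c4e is an ancestor of df38f41.
Ancestors of df38f41: {df38f41}.
7796c4e is not among them, so fast-forward is not possible.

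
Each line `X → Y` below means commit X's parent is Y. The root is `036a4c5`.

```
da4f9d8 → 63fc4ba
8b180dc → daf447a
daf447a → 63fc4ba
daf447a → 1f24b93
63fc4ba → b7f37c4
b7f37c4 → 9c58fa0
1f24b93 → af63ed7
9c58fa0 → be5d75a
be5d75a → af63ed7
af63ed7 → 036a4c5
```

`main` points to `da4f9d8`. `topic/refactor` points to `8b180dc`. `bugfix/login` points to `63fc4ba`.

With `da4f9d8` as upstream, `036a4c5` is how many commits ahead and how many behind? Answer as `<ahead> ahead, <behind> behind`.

0 ahead, 6 behind

Reachable from 036a4c5: {036a4c5}.
Reachable from da4f9d8: {036a4c5, 63fc4ba, 9c58fa0, af63ed7, b7f37c4, be5d75a, da4f9d8}.
Only in 036a4c5's history (ahead): {} — 0.
Only in da4f9d8's history (behind): {63fc4ba, 9c58fa0, af63ed7, b7f37c4, be5d75a, da4f9d8} — 6.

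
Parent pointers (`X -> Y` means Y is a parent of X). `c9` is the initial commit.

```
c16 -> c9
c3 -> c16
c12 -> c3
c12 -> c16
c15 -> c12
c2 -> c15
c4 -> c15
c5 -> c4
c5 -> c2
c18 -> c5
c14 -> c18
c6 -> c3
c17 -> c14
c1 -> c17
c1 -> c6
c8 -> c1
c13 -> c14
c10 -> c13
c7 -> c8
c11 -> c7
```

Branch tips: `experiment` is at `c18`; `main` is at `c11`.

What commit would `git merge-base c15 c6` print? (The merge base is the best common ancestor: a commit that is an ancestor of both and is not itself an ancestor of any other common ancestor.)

Ancestors of c15: {c12, c15, c16, c3, c9}.
Ancestors of c6: {c16, c3, c6, c9}.
Common ancestors: {c16, c3, c9}.
Among these, c3 is not an ancestor of any other common ancestor — it is the merge base.

c3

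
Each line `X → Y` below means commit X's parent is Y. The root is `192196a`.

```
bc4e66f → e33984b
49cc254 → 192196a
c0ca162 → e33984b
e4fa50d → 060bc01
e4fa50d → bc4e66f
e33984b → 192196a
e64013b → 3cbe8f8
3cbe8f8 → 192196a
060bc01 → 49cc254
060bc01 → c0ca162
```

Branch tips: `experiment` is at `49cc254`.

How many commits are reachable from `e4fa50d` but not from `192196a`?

6

Reachable from e4fa50d: {060bc01, 192196a, 49cc254, bc4e66f, c0ca162, e33984b, e4fa50d}.
Reachable from 192196a: {192196a}.
In e4fa50d's history but not 192196a's: {060bc01, 49cc254, bc4e66f, c0ca162, e33984b, e4fa50d} — 6 commits.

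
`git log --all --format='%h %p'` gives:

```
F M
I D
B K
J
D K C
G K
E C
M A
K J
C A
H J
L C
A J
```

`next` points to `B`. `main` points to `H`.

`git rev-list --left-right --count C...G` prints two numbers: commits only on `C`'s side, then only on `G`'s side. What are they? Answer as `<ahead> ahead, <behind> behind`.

Reachable from C: {A, C, J}.
Reachable from G: {G, J, K}.
Only in C's history (ahead): {A, C} — 2.
Only in G's history (behind): {G, K} — 2.

2 ahead, 2 behind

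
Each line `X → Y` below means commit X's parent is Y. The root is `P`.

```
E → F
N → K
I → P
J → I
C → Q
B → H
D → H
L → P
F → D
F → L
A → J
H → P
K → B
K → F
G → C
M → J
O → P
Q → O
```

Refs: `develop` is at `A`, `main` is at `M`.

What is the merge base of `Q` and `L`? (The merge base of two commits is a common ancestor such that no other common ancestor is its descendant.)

P

Ancestors of Q: {O, P, Q}.
Ancestors of L: {L, P}.
Common ancestors: {P}.
The only common ancestor is P, so it is the merge base.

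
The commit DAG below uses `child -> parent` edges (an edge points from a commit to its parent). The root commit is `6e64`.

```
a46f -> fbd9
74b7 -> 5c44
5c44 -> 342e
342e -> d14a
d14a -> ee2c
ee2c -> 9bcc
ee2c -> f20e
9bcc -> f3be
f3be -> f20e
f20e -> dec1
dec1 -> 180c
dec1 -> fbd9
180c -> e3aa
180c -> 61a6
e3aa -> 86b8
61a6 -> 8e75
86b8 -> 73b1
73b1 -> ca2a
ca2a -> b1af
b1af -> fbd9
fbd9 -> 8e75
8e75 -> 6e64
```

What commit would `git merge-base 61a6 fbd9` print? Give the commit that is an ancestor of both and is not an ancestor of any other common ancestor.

Ancestors of 61a6: {61a6, 6e64, 8e75}.
Ancestors of fbd9: {6e64, 8e75, fbd9}.
Common ancestors: {6e64, 8e75}.
Among these, 8e75 is not an ancestor of any other common ancestor — it is the merge base.

8e75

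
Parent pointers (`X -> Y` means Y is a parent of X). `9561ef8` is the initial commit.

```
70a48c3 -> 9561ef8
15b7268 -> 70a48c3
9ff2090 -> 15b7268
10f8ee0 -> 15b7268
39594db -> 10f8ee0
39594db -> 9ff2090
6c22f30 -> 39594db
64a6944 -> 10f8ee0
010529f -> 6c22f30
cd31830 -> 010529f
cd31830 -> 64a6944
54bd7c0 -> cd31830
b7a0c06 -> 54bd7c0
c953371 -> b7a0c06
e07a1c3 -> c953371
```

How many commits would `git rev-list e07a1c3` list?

Walking parent pointers from e07a1c3: reachable set = {010529f, 10f8ee0, 15b7268, 39594db, 54bd7c0, 64a6944, 6c22f30, 70a48c3, 9561ef8, 9ff2090, b7a0c06, c953371, cd31830, e07a1c3}.
That is 14 commits.

14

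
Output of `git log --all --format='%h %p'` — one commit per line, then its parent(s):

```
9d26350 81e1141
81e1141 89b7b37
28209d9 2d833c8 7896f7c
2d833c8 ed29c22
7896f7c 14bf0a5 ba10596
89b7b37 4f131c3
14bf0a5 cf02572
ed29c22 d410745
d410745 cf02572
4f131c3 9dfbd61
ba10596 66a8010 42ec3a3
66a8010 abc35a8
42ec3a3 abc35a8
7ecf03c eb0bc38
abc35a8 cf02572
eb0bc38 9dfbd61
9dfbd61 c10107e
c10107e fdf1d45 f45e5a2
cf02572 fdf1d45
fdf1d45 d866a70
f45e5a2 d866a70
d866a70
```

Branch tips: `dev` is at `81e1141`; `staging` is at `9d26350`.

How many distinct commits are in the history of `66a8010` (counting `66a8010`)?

5

Walking parent pointers from 66a8010: reachable set = {66a8010, abc35a8, cf02572, d866a70, fdf1d45}.
That is 5 commits.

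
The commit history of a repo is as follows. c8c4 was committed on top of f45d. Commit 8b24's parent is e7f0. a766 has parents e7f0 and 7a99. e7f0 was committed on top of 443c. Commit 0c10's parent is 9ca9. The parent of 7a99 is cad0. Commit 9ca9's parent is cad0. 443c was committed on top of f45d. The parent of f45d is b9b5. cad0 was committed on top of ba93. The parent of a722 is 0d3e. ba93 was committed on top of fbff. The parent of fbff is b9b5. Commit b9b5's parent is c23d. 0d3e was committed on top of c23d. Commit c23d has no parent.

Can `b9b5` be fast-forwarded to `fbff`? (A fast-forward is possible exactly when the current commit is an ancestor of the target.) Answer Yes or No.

A fast-forward from b9b5 to fbff is possible iff b9b5 is an ancestor of fbff.
Ancestors of fbff: {b9b5, c23d, fbff}.
b9b5 is among them, so fast-forward is possible.

Yes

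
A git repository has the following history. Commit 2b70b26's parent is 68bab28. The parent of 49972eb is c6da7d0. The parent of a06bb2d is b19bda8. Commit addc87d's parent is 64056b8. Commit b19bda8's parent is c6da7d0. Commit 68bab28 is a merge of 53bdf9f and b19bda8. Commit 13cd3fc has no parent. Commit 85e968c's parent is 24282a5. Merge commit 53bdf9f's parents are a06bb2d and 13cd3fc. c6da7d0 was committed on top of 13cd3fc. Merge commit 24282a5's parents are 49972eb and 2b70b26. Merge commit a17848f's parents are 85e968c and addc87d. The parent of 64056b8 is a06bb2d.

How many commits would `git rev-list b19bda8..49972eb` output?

1

Reachable from 49972eb: {13cd3fc, 49972eb, c6da7d0}.
Reachable from b19bda8: {13cd3fc, b19bda8, c6da7d0}.
In 49972eb's history but not b19bda8's: {49972eb} — 1 commit.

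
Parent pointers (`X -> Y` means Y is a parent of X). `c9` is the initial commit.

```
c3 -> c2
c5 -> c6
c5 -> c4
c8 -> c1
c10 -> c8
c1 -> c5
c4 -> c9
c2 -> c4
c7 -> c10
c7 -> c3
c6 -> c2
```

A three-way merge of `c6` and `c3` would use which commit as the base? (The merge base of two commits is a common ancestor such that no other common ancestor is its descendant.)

c2

Ancestors of c6: {c2, c4, c6, c9}.
Ancestors of c3: {c2, c3, c4, c9}.
Common ancestors: {c2, c4, c9}.
Among these, c2 is not an ancestor of any other common ancestor — it is the merge base.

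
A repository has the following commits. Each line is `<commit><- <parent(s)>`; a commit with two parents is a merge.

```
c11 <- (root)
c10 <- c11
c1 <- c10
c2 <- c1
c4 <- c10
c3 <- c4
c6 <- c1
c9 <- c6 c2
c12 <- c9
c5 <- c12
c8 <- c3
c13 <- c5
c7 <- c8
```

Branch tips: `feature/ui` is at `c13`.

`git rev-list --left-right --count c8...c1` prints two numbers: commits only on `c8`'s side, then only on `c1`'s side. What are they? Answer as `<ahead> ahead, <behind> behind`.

Reachable from c8: {c10, c11, c3, c4, c8}.
Reachable from c1: {c1, c10, c11}.
Only in c8's history (ahead): {c3, c4, c8} — 3.
Only in c1's history (behind): {c1} — 1.

3 ahead, 1 behind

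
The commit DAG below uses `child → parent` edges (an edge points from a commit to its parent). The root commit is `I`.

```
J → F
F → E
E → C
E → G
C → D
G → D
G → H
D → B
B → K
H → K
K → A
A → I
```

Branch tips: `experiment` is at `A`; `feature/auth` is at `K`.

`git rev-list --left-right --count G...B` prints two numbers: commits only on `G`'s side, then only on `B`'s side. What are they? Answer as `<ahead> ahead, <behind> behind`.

3 ahead, 0 behind

Reachable from G: {A, B, D, G, H, I, K}.
Reachable from B: {A, B, I, K}.
Only in G's history (ahead): {D, G, H} — 3.
Only in B's history (behind): {} — 0.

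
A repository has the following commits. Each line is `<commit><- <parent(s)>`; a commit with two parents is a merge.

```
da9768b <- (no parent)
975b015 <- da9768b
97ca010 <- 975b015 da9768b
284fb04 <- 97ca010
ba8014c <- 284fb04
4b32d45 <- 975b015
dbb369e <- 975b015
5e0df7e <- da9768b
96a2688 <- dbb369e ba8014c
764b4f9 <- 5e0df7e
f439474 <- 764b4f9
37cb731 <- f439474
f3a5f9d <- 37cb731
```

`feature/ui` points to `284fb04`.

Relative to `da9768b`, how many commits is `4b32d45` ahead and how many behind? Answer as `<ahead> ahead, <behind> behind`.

2 ahead, 0 behind

Reachable from 4b32d45: {4b32d45, 975b015, da9768b}.
Reachable from da9768b: {da9768b}.
Only in 4b32d45's history (ahead): {4b32d45, 975b015} — 2.
Only in da9768b's history (behind): {} — 0.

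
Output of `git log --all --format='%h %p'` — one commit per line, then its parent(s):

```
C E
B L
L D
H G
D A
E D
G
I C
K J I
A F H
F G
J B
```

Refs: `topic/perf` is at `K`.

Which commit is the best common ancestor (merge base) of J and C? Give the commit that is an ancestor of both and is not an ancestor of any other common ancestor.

D

Ancestors of J: {A, B, D, F, G, H, J, L}.
Ancestors of C: {A, C, D, E, F, G, H}.
Common ancestors: {A, D, F, G, H}.
Among these, D is not an ancestor of any other common ancestor — it is the merge base.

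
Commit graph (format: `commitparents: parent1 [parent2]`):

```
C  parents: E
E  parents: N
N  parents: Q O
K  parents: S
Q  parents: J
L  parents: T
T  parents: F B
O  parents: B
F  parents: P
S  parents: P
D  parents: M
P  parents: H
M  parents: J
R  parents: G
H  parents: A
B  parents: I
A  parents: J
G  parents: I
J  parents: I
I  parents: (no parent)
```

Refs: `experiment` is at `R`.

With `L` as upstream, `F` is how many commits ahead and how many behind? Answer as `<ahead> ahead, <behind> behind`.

0 ahead, 3 behind

Reachable from F: {A, F, H, I, J, P}.
Reachable from L: {A, B, F, H, I, J, L, P, T}.
Only in F's history (ahead): {} — 0.
Only in L's history (behind): {B, L, T} — 3.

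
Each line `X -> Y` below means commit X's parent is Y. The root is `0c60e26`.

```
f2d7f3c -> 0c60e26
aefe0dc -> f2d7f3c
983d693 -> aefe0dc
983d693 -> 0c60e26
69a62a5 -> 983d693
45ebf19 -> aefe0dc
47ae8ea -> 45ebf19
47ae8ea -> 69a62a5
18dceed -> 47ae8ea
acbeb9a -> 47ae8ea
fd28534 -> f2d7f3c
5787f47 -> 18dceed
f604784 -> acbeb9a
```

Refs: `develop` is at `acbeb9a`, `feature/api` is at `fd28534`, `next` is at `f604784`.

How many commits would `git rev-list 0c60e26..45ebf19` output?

3

Reachable from 45ebf19: {0c60e26, 45ebf19, aefe0dc, f2d7f3c}.
Reachable from 0c60e26: {0c60e26}.
In 45ebf19's history but not 0c60e26's: {45ebf19, aefe0dc, f2d7f3c} — 3 commits.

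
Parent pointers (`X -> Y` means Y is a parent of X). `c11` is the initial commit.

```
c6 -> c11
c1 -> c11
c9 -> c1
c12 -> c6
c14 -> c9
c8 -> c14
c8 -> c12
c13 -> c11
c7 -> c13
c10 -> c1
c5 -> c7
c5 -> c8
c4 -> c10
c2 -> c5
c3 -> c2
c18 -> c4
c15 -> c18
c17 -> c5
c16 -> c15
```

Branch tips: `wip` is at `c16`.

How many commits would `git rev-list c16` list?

Walking parent pointers from c16: reachable set = {c1, c10, c11, c15, c16, c18, c4}.
That is 7 commits.

7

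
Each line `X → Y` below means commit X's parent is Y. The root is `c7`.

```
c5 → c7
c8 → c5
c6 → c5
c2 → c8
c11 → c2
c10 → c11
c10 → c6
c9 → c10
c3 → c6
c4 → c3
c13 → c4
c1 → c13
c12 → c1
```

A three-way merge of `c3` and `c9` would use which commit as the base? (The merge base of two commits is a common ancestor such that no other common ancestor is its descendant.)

c6

Ancestors of c3: {c3, c5, c6, c7}.
Ancestors of c9: {c10, c11, c2, c5, c6, c7, c8, c9}.
Common ancestors: {c5, c6, c7}.
Among these, c6 is not an ancestor of any other common ancestor — it is the merge base.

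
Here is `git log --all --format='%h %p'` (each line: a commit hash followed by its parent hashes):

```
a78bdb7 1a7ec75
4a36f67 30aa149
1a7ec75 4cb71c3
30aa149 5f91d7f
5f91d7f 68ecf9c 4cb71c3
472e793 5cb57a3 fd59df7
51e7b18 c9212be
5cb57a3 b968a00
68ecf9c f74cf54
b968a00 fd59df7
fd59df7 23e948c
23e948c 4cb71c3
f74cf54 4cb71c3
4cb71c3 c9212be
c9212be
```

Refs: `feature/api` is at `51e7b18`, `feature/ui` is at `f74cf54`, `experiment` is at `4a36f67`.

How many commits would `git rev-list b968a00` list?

Walking parent pointers from b968a00: reachable set = {23e948c, 4cb71c3, b968a00, c9212be, fd59df7}.
That is 5 commits.

5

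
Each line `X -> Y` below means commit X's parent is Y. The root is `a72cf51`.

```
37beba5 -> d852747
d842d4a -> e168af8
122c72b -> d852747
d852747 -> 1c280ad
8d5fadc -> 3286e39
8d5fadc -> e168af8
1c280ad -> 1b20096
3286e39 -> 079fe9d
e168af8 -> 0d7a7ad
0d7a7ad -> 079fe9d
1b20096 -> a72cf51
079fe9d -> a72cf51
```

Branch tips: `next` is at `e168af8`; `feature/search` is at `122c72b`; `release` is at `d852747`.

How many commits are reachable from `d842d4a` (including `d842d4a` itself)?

Walking parent pointers from d842d4a: reachable set = {079fe9d, 0d7a7ad, a72cf51, d842d4a, e168af8}.
That is 5 commits.

5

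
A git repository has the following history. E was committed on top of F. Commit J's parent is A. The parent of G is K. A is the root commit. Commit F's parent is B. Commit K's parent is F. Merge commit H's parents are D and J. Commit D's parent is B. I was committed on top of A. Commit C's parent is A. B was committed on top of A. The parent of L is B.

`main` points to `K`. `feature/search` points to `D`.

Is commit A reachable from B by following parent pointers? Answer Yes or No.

Ancestors of B (commits reachable by following parents): {A, B}.
A is in that set, so it is an ancestor of B.

Yes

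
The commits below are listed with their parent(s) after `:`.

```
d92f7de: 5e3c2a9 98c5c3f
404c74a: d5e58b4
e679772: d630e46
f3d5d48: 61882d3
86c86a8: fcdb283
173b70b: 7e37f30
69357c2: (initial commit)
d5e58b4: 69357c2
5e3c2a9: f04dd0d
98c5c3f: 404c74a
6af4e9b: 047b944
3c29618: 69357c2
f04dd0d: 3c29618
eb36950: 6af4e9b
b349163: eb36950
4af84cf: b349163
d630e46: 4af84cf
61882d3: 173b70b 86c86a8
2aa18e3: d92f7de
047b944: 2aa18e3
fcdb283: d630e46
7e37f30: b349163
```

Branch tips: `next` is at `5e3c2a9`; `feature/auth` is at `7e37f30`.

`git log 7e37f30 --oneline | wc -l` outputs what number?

Walking parent pointers from 7e37f30: reachable set = {047b944, 2aa18e3, 3c29618, 404c74a, 5e3c2a9, 69357c2, 6af4e9b, 7e37f30, 98c5c3f, b349163, d5e58b4, d92f7de, eb36950, f04dd0d}.
That is 14 commits.

14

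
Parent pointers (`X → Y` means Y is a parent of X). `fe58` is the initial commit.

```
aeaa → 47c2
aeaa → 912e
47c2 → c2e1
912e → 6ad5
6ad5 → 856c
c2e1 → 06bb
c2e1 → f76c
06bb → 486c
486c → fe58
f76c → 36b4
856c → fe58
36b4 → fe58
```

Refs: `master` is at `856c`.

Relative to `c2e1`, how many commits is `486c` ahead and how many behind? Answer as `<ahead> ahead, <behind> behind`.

0 ahead, 4 behind

Reachable from 486c: {486c, fe58}.
Reachable from c2e1: {06bb, 36b4, 486c, c2e1, f76c, fe58}.
Only in 486c's history (ahead): {} — 0.
Only in c2e1's history (behind): {06bb, 36b4, c2e1, f76c} — 4.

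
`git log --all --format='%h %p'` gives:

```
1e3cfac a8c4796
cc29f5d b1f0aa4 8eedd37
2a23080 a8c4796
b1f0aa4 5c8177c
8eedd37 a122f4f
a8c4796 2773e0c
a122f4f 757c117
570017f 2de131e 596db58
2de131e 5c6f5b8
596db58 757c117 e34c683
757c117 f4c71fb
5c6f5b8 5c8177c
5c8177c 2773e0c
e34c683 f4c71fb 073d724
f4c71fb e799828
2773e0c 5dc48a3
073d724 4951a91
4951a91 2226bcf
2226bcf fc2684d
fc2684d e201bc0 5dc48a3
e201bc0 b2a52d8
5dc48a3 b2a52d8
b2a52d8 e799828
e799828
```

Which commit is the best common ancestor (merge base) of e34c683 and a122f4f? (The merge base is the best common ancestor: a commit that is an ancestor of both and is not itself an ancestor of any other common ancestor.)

Ancestors of e34c683: {073d724, 2226bcf, 4951a91, 5dc48a3, b2a52d8, e201bc0, e34c683, e799828, f4c71fb, fc2684d}.
Ancestors of a122f4f: {757c117, a122f4f, e799828, f4c71fb}.
Common ancestors: {e799828, f4c71fb}.
Among these, f4c71fb is not an ancestor of any other common ancestor — it is the merge base.

f4c71fb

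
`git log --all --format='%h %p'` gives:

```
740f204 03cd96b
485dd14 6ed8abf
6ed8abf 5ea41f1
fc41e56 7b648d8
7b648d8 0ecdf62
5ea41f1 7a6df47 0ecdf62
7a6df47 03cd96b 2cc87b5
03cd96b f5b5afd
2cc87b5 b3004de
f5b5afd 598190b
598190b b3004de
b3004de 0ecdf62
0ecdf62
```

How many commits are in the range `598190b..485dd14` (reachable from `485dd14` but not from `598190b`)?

7

Reachable from 485dd14: {03cd96b, 0ecdf62, 2cc87b5, 485dd14, 598190b, 5ea41f1, 6ed8abf, 7a6df47, b3004de, f5b5afd}.
Reachable from 598190b: {0ecdf62, 598190b, b3004de}.
In 485dd14's history but not 598190b's: {03cd96b, 2cc87b5, 485dd14, 5ea41f1, 6ed8abf, 7a6df47, f5b5afd} — 7 commits.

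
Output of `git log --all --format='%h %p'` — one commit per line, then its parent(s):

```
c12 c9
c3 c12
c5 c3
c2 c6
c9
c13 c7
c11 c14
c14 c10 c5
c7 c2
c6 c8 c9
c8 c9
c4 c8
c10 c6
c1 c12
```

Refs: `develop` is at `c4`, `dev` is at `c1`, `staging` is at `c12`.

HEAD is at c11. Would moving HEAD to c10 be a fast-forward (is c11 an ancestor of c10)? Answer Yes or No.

No

A fast-forward from c11 to c10 is possible iff c11 is an ancestor of c10.
Ancestors of c10: {c10, c6, c8, c9}.
c11 is not among them, so fast-forward is not possible.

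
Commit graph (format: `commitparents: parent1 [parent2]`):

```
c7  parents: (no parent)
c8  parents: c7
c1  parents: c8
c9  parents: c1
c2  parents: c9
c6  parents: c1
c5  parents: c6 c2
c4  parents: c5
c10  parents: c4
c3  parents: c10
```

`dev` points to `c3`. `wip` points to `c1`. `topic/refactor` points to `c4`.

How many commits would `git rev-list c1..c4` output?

5

Reachable from c4: {c1, c2, c4, c5, c6, c7, c8, c9}.
Reachable from c1: {c1, c7, c8}.
In c4's history but not c1's: {c2, c4, c5, c6, c9} — 5 commits.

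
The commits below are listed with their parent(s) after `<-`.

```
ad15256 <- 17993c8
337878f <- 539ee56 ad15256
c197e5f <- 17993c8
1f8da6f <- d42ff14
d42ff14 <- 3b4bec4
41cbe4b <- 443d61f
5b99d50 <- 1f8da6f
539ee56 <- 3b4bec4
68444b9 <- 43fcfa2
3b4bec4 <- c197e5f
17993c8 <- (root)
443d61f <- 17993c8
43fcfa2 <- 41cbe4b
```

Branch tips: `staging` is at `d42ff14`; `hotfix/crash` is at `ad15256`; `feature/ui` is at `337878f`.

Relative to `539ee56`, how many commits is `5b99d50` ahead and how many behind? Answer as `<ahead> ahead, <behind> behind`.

Reachable from 5b99d50: {17993c8, 1f8da6f, 3b4bec4, 5b99d50, c197e5f, d42ff14}.
Reachable from 539ee56: {17993c8, 3b4bec4, 539ee56, c197e5f}.
Only in 5b99d50's history (ahead): {1f8da6f, 5b99d50, d42ff14} — 3.
Only in 539ee56's history (behind): {539ee56} — 1.

3 ahead, 1 behind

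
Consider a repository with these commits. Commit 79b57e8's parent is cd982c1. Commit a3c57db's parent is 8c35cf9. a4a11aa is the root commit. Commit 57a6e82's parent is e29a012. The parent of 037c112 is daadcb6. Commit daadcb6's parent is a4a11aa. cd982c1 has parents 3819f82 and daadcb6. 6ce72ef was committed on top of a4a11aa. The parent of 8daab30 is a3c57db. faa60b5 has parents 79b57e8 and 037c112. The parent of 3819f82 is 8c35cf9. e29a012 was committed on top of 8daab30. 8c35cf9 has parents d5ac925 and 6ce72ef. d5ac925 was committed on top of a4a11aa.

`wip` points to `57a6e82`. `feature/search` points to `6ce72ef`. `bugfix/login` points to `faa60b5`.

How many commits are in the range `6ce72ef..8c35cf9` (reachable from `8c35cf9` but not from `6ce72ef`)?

Reachable from 8c35cf9: {6ce72ef, 8c35cf9, a4a11aa, d5ac925}.
Reachable from 6ce72ef: {6ce72ef, a4a11aa}.
In 8c35cf9's history but not 6ce72ef's: {8c35cf9, d5ac925} — 2 commits.

2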